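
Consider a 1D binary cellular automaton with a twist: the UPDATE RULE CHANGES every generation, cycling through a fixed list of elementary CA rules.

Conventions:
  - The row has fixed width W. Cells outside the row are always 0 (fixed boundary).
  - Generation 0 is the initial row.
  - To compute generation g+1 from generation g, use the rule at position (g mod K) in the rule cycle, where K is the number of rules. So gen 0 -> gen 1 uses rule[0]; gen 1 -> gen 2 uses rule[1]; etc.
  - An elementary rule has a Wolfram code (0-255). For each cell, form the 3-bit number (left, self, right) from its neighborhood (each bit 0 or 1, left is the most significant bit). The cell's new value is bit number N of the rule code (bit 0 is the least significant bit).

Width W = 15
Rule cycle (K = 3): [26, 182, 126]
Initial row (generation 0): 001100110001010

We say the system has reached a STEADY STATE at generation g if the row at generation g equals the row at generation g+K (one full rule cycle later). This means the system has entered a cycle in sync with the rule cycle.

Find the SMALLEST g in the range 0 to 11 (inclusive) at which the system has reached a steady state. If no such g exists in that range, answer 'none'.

Answer: none

Derivation:
Gen 0: 001100110001010
Gen 1 (rule 26): 011011101010001
Gen 2 (rule 182): 100101011111011
Gen 3 (rule 126): 111111110001111
Gen 4 (rule 26): 100000001011000
Gen 5 (rule 182): 110000011100100
Gen 6 (rule 126): 111000110111110
Gen 7 (rule 26): 100101100100001
Gen 8 (rule 182): 111110011110011
Gen 9 (rule 126): 100011110011111
Gen 10 (rule 26): 010110001110000
Gen 11 (rule 182): 111001010101000
Gen 12 (rule 126): 101111111111100
Gen 13 (rule 26): 001000000000010
Gen 14 (rule 182): 011100000000111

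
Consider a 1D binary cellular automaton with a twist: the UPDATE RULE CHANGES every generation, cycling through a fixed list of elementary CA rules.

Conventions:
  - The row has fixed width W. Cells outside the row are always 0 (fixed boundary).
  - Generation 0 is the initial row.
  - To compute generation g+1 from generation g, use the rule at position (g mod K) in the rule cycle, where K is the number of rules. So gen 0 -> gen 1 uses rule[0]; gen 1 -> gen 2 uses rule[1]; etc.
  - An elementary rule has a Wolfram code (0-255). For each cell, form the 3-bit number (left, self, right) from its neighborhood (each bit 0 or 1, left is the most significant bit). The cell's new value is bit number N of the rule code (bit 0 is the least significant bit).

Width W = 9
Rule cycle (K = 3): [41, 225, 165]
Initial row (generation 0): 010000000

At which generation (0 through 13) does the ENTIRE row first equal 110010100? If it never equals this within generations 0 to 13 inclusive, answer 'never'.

Gen 0: 010000000
Gen 1 (rule 41): 000111111
Gen 2 (rule 225): 110011111
Gen 3 (rule 165): 000001110
Gen 4 (rule 41): 111101000
Gen 5 (rule 225): 011110011
Gen 6 (rule 165): 001100000
Gen 7 (rule 41): 101001111
Gen 8 (rule 225): 010000111
Gen 9 (rule 165): 010110010
Gen 10 (rule 41): 001100000
Gen 11 (rule 225): 100101111
Gen 12 (rule 165): 100110110
Gen 13 (rule 41): 000101100

Answer: never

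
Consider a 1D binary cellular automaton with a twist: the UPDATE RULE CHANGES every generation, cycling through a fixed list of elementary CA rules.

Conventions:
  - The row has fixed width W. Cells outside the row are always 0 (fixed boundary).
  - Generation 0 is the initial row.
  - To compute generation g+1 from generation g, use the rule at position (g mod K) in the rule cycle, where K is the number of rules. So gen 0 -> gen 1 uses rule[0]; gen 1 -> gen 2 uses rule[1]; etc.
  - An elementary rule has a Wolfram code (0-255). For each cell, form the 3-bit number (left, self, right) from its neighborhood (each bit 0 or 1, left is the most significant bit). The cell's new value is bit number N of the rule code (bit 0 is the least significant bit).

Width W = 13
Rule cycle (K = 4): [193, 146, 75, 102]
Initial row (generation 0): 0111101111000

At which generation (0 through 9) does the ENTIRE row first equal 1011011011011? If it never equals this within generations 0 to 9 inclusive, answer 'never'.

Gen 0: 0111101111000
Gen 1 (rule 193): 0011100111011
Gen 2 (rule 146): 0101011010000
Gen 3 (rule 75): 1000011000111
Gen 4 (rule 102): 1000101001001
Gen 5 (rule 193): 0010000000000
Gen 6 (rule 146): 0101000000000
Gen 7 (rule 75): 1000011111111
Gen 8 (rule 102): 1000100000001
Gen 9 (rule 193): 0010001111100

Answer: never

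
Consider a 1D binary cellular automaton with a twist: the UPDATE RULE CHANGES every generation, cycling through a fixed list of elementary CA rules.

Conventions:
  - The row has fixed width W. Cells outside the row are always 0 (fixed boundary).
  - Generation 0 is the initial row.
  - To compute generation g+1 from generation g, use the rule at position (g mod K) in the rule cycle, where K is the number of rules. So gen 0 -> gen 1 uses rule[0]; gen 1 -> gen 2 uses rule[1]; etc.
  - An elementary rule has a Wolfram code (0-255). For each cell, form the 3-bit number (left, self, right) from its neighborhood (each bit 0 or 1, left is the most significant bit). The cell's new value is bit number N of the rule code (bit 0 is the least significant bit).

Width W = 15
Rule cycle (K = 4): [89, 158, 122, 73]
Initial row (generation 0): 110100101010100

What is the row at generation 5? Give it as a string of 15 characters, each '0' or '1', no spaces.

Answer: 011101101100100

Derivation:
Gen 0: 110100101010100
Gen 1 (rule 89): 110010000000011
Gen 2 (rule 158): 101111000000110
Gen 3 (rule 122): 011001100001111
Gen 4 (rule 73): 011001101101001
Gen 5 (rule 89): 011101101100100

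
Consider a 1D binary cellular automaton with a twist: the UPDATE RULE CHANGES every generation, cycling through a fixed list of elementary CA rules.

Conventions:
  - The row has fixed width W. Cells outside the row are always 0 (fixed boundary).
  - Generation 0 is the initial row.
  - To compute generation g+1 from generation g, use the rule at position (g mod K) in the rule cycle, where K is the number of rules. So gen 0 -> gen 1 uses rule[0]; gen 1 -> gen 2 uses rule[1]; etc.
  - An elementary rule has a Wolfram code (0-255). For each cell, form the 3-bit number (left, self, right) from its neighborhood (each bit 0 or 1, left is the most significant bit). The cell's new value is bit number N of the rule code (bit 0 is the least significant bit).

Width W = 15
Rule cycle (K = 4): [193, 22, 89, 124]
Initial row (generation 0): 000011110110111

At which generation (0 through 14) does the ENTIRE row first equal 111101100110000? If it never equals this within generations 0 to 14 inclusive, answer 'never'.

Answer: never

Derivation:
Gen 0: 000011110110111
Gen 1 (rule 193): 111001110010011
Gen 2 (rule 22): 000110001111100
Gen 3 (rule 89): 110111101000111
Gen 4 (rule 124): 111100111100101
Gen 5 (rule 193): 011100011100000
Gen 6 (rule 22): 100010100010000
Gen 7 (rule 89): 011000011001111
Gen 8 (rule 124): 011100011101001
Gen 9 (rule 193): 001101001100000
Gen 10 (rule 22): 010001110010000
Gen 11 (rule 89): 001101011001111
Gen 12 (rule 124): 001111111101001
Gen 13 (rule 193): 100111111100000
Gen 14 (rule 22): 111000000010000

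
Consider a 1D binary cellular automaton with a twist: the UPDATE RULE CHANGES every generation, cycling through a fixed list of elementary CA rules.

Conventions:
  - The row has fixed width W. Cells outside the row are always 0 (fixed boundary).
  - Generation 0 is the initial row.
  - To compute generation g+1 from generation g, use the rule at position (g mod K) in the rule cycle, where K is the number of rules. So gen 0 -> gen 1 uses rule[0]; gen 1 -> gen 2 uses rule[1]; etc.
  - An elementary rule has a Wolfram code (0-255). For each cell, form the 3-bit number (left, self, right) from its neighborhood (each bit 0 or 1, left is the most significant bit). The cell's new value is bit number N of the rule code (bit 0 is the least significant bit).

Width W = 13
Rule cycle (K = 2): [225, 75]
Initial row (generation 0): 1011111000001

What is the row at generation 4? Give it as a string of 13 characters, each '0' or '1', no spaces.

Answer: 1111111000000

Derivation:
Gen 0: 1011111000001
Gen 1 (rule 225): 0101111011100
Gen 2 (rule 75): 1001001010101
Gen 3 (rule 225): 0000000101010
Gen 4 (rule 75): 1111111000000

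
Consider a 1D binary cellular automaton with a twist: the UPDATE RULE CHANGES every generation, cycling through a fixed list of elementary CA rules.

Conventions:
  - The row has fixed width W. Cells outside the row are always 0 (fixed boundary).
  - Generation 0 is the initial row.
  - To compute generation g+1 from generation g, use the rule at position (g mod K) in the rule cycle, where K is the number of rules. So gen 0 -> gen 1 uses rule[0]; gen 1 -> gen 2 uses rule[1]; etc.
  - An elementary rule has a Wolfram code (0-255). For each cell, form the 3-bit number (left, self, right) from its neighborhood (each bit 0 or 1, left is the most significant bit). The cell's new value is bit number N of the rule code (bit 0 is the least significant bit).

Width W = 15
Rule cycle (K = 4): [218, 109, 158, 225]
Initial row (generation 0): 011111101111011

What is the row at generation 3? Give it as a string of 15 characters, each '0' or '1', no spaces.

Gen 0: 011111101111011
Gen 1 (rule 218): 111111101111011
Gen 2 (rule 109): 100000111001111
Gen 3 (rule 158): 110001110111110

Answer: 110001110111110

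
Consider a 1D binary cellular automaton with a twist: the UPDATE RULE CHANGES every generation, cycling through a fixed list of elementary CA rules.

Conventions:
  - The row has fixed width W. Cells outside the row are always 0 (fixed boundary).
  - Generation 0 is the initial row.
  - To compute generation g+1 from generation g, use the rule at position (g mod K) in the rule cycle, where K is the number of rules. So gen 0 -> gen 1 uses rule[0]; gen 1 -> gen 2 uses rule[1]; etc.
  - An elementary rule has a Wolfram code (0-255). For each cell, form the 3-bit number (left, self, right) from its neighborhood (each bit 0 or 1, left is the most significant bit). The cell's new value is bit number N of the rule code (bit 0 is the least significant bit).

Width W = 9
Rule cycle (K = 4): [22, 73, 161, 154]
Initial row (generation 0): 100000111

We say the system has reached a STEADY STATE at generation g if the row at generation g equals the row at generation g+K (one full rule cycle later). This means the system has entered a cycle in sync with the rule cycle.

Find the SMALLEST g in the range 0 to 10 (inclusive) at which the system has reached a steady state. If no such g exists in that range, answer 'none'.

Answer: 3

Derivation:
Gen 0: 100000111
Gen 1 (rule 22): 110001000
Gen 2 (rule 73): 110100011
Gen 3 (rule 161): 001001000
Gen 4 (rule 154): 010110100
Gen 5 (rule 22): 110000110
Gen 6 (rule 73): 110110110
Gen 7 (rule 161): 001001000
Gen 8 (rule 154): 010110100
Gen 9 (rule 22): 110000110
Gen 10 (rule 73): 110110110
Gen 11 (rule 161): 001001000
Gen 12 (rule 154): 010110100
Gen 13 (rule 22): 110000110
Gen 14 (rule 73): 110110110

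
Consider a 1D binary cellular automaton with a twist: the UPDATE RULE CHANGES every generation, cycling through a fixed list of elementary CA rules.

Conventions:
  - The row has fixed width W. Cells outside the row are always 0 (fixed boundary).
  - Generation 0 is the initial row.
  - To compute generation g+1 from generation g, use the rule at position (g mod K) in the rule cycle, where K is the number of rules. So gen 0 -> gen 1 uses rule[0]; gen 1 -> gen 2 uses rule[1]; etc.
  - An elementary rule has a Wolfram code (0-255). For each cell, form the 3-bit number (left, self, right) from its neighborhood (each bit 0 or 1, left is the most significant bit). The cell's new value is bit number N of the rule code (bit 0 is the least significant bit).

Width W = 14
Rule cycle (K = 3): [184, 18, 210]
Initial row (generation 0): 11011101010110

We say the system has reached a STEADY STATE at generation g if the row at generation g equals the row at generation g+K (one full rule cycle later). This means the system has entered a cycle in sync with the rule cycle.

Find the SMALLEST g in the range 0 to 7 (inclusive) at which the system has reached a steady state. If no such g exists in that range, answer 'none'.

Answer: 2

Derivation:
Gen 0: 11011101010110
Gen 1 (rule 184): 10111010101101
Gen 2 (rule 18): 00000000000000
Gen 3 (rule 210): 00000000000000
Gen 4 (rule 184): 00000000000000
Gen 5 (rule 18): 00000000000000
Gen 6 (rule 210): 00000000000000
Gen 7 (rule 184): 00000000000000
Gen 8 (rule 18): 00000000000000
Gen 9 (rule 210): 00000000000000
Gen 10 (rule 184): 00000000000000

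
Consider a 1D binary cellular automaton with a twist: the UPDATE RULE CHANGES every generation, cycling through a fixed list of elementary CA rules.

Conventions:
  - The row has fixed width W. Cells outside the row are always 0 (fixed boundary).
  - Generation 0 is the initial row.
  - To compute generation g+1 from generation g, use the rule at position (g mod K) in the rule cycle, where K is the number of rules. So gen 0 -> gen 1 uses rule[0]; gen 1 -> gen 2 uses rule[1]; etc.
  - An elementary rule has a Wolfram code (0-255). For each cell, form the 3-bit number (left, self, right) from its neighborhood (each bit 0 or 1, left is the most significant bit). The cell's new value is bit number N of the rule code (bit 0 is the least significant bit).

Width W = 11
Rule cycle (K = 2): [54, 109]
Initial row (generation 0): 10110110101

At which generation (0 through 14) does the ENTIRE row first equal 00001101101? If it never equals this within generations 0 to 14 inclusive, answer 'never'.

Answer: never

Derivation:
Gen 0: 10110110101
Gen 1 (rule 54): 11001001111
Gen 2 (rule 109): 11001001001
Gen 3 (rule 54): 00111111111
Gen 4 (rule 109): 10100000001
Gen 5 (rule 54): 11110000011
Gen 6 (rule 109): 10010111011
Gen 7 (rule 54): 11111000100
Gen 8 (rule 109): 10001010101
Gen 9 (rule 54): 11011111111
Gen 10 (rule 109): 11110000001
Gen 11 (rule 54): 00001000011
Gen 12 (rule 109): 11101011011
Gen 13 (rule 54): 00011100100
Gen 14 (rule 109): 11010100101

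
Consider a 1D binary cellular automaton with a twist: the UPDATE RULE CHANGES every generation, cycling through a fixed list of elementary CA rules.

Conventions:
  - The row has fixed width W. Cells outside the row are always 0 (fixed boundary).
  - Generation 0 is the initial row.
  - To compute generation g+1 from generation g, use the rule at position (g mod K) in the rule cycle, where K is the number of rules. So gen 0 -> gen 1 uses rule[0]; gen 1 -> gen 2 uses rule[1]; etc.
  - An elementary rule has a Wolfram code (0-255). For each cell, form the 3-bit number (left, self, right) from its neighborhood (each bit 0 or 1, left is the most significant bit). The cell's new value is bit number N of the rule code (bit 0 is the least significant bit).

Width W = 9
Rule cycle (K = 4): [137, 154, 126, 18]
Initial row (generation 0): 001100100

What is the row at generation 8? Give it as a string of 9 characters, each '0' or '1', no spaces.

Gen 0: 001100100
Gen 1 (rule 137): 101000001
Gen 2 (rule 154): 000100010
Gen 3 (rule 126): 001110111
Gen 4 (rule 18): 010000000
Gen 5 (rule 137): 000111111
Gen 6 (rule 154): 001111110
Gen 7 (rule 126): 011000011
Gen 8 (rule 18): 100100100

Answer: 100100100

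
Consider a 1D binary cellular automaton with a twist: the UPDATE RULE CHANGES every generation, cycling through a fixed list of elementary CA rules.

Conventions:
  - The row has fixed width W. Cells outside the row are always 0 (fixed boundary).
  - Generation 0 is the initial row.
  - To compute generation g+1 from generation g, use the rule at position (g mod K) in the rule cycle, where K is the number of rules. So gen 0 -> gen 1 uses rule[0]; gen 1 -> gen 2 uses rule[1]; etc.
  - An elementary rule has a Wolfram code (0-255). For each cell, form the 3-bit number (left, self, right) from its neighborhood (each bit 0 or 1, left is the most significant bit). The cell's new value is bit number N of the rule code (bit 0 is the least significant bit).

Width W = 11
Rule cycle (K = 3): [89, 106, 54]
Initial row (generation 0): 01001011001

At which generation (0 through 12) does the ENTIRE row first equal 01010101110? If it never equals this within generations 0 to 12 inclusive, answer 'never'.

Gen 0: 01001011001
Gen 1 (rule 89): 00100011100
Gen 2 (rule 106): 01000110100
Gen 3 (rule 54): 11101001110
Gen 4 (rule 89): 10100101011
Gen 5 (rule 106): 01001010111
Gen 6 (rule 54): 11111111000
Gen 7 (rule 89): 10000001111
Gen 8 (rule 106): 00000011001
Gen 9 (rule 54): 00000100111
Gen 10 (rule 89): 11110010101
Gen 11 (rule 106): 10010101010
Gen 12 (rule 54): 11111111111

Answer: never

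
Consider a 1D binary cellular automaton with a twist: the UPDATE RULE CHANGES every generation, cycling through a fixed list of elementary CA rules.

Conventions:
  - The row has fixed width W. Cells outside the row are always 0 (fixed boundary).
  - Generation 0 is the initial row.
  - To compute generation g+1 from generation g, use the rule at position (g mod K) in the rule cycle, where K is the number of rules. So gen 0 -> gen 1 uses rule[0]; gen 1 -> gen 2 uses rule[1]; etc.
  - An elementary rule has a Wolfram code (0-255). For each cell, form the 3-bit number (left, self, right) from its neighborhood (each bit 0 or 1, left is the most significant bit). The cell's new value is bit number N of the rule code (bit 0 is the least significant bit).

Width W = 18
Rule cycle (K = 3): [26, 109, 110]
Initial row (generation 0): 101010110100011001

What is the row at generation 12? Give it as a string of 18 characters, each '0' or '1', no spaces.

Gen 0: 101010110100011001
Gen 1 (rule 26): 000000100010110110
Gen 2 (rule 109): 111110101011111110
Gen 3 (rule 110): 100011111110000010
Gen 4 (rule 26): 010110000001000101
Gen 5 (rule 109): 011110111101010111
Gen 6 (rule 110): 110011100111111101
Gen 7 (rule 26): 101110011100000000
Gen 8 (rule 109): 111010010101111111
Gen 9 (rule 110): 101110111111000001
Gen 10 (rule 26): 001000100000100010
Gen 11 (rule 109): 101010101110101010
Gen 12 (rule 110): 111111111011111110

Answer: 111111111011111110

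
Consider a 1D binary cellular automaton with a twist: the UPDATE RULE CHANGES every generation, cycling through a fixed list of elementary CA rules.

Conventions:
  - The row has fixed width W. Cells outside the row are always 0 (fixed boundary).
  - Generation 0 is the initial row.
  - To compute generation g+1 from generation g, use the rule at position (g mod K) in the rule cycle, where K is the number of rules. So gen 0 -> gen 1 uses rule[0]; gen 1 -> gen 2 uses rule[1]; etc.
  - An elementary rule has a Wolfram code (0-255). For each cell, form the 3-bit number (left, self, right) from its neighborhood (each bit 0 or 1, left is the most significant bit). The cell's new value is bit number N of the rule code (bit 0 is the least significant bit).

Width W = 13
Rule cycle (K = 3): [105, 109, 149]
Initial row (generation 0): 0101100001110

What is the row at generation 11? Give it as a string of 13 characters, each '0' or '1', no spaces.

Gen 0: 0101100001110
Gen 1 (rule 105): 0011101101010
Gen 2 (rule 109): 1010111111110
Gen 3 (rule 149): 1010011111101
Gen 4 (rule 105): 0100010000110
Gen 5 (rule 109): 0101010110110
Gen 6 (rule 149): 0101010000001
Gen 7 (rule 105): 0010100111100
Gen 8 (rule 109): 1011100100101
Gen 9 (rule 149): 1001010110101
Gen 10 (rule 105): 0000101111010
Gen 11 (rule 109): 1110111001110

Answer: 1110111001110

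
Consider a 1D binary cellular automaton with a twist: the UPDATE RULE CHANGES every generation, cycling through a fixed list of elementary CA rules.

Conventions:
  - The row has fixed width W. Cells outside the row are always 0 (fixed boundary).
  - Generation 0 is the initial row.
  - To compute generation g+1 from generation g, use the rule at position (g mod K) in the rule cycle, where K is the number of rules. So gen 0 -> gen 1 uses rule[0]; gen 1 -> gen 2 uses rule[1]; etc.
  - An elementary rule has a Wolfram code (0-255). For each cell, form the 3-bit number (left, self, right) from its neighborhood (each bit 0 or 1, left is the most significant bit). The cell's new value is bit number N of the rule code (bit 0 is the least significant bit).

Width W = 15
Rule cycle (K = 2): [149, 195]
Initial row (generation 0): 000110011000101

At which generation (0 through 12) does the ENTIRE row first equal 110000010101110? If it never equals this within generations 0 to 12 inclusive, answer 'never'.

Answer: never

Derivation:
Gen 0: 000110011000101
Gen 1 (rule 149): 110001000110101
Gen 2 (rule 195): 010110011010000
Gen 3 (rule 149): 010001000011111
Gen 4 (rule 195): 100110011101111
Gen 5 (rule 149): 110001001000110
Gen 6 (rule 195): 010110010011010
Gen 7 (rule 149): 010001011000011
Gen 8 (rule 195): 100110001011101
Gen 9 (rule 149): 110001101001001
Gen 10 (rule 195): 010110100010010
Gen 11 (rule 149): 010000111011011
Gen 12 (rule 195): 100111011001001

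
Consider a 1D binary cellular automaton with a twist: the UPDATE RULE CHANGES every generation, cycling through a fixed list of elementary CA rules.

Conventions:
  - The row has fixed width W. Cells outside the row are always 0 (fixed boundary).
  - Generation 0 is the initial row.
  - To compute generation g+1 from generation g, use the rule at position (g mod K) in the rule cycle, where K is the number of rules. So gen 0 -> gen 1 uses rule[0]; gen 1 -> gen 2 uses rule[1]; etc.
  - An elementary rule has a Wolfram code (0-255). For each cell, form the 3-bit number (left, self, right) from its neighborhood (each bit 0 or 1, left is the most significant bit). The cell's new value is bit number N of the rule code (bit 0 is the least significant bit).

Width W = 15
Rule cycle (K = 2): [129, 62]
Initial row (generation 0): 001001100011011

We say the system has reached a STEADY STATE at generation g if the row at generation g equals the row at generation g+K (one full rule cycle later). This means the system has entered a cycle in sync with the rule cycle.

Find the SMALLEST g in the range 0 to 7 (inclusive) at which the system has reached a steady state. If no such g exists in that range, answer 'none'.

Gen 0: 001001100011011
Gen 1 (rule 129): 100000001000000
Gen 2 (rule 62): 110000011100000
Gen 3 (rule 129): 000111001001111
Gen 4 (rule 62): 001100111111000
Gen 5 (rule 129): 100000011110011
Gen 6 (rule 62): 110000110001110
Gen 7 (rule 129): 000110000100100
Gen 8 (rule 62): 001101001111110
Gen 9 (rule 129): 100000000111100

Answer: none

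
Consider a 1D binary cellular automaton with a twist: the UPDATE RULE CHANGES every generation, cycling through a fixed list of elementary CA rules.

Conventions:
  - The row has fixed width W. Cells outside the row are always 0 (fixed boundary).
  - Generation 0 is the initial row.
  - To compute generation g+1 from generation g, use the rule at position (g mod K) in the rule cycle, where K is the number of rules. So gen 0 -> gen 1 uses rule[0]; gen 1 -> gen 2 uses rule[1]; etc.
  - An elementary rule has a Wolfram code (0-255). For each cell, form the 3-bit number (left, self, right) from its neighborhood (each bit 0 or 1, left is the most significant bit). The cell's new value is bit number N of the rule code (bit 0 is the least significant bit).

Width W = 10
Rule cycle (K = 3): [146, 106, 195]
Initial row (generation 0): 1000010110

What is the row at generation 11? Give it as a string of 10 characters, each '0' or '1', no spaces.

Answer: 1000000100

Derivation:
Gen 0: 1000010110
Gen 1 (rule 146): 0100100001
Gen 2 (rule 106): 1001000010
Gen 3 (rule 195): 0010011100
Gen 4 (rule 146): 0101101010
Gen 5 (rule 106): 1011110100
Gen 6 (rule 195): 0001110001
Gen 7 (rule 146): 0010101010
Gen 8 (rule 106): 0101010100
Gen 9 (rule 195): 1000000001
Gen 10 (rule 146): 0100000010
Gen 11 (rule 106): 1000000100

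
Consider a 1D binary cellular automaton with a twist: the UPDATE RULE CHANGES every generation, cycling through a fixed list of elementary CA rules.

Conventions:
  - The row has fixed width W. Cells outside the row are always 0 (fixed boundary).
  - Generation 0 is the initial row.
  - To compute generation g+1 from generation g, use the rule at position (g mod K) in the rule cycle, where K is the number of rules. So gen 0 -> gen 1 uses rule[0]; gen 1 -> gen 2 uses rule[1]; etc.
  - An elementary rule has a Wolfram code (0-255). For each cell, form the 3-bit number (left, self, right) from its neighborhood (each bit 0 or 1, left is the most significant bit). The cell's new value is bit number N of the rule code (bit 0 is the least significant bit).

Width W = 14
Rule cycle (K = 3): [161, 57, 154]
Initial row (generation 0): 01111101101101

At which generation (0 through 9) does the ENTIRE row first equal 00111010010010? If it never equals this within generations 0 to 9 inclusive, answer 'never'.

Gen 0: 01111101101101
Gen 1 (rule 161): 00111010010010
Gen 2 (rule 57): 10100101001001
Gen 3 (rule 154): 00011000110110
Gen 4 (rule 161): 11000010001000
Gen 5 (rule 57): 10111001100111
Gen 6 (rule 154): 00110111011110
Gen 7 (rule 161): 10001010101100
Gen 8 (rule 57): 01100101011011
Gen 9 (rule 154): 11011000010010

Answer: 1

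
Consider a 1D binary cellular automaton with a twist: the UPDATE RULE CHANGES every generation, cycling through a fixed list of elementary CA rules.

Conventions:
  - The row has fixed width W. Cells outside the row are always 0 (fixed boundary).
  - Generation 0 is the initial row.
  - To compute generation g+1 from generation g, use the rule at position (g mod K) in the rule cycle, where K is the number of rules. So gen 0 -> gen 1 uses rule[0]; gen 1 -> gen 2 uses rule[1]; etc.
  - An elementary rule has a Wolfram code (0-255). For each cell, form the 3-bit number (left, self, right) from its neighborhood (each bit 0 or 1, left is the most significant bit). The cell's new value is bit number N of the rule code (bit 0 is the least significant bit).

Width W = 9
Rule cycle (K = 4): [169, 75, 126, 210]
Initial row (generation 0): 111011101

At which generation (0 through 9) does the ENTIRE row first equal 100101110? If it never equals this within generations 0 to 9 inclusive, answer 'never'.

Gen 0: 111011101
Gen 1 (rule 169): 110111010
Gen 2 (rule 75): 110101000
Gen 3 (rule 126): 111111100
Gen 4 (rule 210): 011111110
Gen 5 (rule 169): 011111100
Gen 6 (rule 75): 110000101
Gen 7 (rule 126): 111001111
Gen 8 (rule 210): 011110111
Gen 9 (rule 169): 011101110

Answer: never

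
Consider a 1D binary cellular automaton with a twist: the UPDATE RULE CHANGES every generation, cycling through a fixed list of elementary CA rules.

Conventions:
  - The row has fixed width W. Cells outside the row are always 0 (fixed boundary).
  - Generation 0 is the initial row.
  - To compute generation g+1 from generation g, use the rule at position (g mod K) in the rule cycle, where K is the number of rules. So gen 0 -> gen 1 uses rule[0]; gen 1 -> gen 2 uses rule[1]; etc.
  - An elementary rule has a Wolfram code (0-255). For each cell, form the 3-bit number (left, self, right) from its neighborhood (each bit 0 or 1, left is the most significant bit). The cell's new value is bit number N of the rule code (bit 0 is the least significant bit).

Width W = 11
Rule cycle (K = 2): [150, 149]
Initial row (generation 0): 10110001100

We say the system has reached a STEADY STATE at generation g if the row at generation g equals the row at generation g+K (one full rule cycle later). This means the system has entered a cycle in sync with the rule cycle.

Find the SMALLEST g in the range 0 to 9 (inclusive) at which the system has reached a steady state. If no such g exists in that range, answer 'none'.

Answer: none

Derivation:
Gen 0: 10110001100
Gen 1 (rule 150): 10001010010
Gen 2 (rule 149): 11101011011
Gen 3 (rule 150): 01001000000
Gen 4 (rule 149): 01101111111
Gen 5 (rule 150): 10000111110
Gen 6 (rule 149): 11110011101
Gen 7 (rule 150): 01101101001
Gen 8 (rule 149): 00000001101
Gen 9 (rule 150): 00000010001
Gen 10 (rule 149): 11111011101
Gen 11 (rule 150): 01110001001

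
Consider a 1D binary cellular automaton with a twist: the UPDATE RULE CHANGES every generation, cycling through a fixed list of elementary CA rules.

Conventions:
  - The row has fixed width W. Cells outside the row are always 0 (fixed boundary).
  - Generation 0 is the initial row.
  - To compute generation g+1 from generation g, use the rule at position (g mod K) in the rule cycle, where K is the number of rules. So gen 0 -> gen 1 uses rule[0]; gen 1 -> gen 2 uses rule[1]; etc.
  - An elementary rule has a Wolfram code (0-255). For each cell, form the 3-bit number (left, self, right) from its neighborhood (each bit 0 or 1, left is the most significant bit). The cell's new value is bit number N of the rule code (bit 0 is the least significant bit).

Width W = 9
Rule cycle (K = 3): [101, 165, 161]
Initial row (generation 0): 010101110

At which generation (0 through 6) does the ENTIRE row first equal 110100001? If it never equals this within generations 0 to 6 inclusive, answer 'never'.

Gen 0: 010101110
Gen 1 (rule 101): 011110010
Gen 2 (rule 165): 001100010
Gen 3 (rule 161): 100001000
Gen 4 (rule 101): 101101011
Gen 5 (rule 165): 110011100
Gen 6 (rule 161): 000001001

Answer: never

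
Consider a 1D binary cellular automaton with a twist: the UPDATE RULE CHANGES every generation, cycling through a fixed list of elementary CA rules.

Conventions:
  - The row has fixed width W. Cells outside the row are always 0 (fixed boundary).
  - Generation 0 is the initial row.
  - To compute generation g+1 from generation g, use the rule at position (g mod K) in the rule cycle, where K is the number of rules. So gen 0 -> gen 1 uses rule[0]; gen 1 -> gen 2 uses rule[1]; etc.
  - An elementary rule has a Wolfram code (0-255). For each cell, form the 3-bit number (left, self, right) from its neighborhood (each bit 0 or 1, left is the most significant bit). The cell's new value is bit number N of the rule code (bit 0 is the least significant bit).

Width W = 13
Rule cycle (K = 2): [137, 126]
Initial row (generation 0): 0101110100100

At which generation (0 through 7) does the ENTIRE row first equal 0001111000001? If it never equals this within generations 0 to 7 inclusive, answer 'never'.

Gen 0: 0101110100100
Gen 1 (rule 137): 0001100000001
Gen 2 (rule 126): 0011110000011
Gen 3 (rule 137): 1011100111010
Gen 4 (rule 126): 1110111101111
Gen 5 (rule 137): 1100111001110
Gen 6 (rule 126): 1111101111011
Gen 7 (rule 137): 1111001110010

Answer: never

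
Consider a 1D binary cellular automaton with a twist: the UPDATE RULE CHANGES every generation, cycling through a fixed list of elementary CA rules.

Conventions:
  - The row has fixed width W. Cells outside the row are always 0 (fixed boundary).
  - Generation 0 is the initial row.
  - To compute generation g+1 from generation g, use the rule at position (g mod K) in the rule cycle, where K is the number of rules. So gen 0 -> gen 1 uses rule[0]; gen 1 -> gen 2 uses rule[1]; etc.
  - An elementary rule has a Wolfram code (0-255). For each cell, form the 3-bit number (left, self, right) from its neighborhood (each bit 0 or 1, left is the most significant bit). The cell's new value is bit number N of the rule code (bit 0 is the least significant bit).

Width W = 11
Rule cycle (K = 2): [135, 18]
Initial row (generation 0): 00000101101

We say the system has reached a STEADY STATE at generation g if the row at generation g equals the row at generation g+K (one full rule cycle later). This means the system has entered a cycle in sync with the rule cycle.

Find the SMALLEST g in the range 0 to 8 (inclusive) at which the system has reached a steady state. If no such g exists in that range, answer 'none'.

Answer: 5

Derivation:
Gen 0: 00000101101
Gen 1 (rule 135): 11111100001
Gen 2 (rule 18): 00000010010
Gen 3 (rule 135): 11111110110
Gen 4 (rule 18): 00000000001
Gen 5 (rule 135): 11111111111
Gen 6 (rule 18): 00000000000
Gen 7 (rule 135): 11111111111
Gen 8 (rule 18): 00000000000
Gen 9 (rule 135): 11111111111
Gen 10 (rule 18): 00000000000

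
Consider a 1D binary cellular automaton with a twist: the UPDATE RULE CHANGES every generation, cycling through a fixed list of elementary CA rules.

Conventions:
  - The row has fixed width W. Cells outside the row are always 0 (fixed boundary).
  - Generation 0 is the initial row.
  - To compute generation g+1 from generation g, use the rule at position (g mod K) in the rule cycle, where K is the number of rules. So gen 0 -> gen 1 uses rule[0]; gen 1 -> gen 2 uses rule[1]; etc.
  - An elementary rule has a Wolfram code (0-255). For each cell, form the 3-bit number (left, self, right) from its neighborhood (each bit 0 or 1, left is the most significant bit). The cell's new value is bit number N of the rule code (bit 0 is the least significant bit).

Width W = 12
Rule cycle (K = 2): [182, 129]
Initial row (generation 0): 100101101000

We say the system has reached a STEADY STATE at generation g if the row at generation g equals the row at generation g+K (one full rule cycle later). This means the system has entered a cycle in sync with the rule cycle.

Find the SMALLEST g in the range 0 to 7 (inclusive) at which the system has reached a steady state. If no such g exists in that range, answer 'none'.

Answer: none

Derivation:
Gen 0: 100101101000
Gen 1 (rule 182): 111110011100
Gen 2 (rule 129): 011100001001
Gen 3 (rule 182): 101010011111
Gen 4 (rule 129): 000000001110
Gen 5 (rule 182): 000000010101
Gen 6 (rule 129): 111111000000
Gen 7 (rule 182): 011110100000
Gen 8 (rule 129): 001100001111
Gen 9 (rule 182): 010010010110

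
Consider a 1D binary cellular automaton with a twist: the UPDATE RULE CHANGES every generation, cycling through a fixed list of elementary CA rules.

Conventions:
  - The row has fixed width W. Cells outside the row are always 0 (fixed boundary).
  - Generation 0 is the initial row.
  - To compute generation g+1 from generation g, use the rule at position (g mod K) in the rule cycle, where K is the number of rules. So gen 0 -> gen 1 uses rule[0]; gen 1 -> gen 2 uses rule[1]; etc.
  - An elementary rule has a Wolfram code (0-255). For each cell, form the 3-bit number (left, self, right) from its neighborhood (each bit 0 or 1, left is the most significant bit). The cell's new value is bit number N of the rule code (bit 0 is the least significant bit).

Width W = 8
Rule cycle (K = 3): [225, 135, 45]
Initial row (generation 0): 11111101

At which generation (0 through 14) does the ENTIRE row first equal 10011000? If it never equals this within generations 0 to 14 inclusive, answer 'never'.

Answer: 12

Derivation:
Gen 0: 11111101
Gen 1 (rule 225): 01111110
Gen 2 (rule 135): 10111100
Gen 3 (rule 45): 11100001
Gen 4 (rule 225): 01101100
Gen 5 (rule 135): 10000001
Gen 6 (rule 45): 10111101
Gen 7 (rule 225): 01011110
Gen 8 (rule 135): 11001100
Gen 9 (rule 45): 10001001
Gen 10 (rule 225): 00100000
Gen 11 (rule 135): 11101111
Gen 12 (rule 45): 10011000
Gen 13 (rule 225): 00001011
Gen 14 (rule 135): 11111000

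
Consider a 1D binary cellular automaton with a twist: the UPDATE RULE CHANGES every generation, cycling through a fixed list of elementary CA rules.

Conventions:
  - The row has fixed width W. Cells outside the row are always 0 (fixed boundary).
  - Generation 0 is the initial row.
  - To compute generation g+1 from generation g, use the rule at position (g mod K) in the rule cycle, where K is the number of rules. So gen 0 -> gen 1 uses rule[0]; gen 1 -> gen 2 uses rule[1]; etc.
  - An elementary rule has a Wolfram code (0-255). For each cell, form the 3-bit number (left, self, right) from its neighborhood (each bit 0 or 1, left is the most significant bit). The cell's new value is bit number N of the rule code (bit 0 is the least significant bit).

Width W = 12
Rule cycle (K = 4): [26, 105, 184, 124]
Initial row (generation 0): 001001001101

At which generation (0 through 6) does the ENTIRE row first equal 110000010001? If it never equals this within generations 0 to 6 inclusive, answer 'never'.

Answer: never

Derivation:
Gen 0: 001001001101
Gen 1 (rule 26): 010110111000
Gen 2 (rule 105): 001111101011
Gen 3 (rule 184): 001111010110
Gen 4 (rule 124): 001001111111
Gen 5 (rule 26): 010111000000
Gen 6 (rule 105): 001101011111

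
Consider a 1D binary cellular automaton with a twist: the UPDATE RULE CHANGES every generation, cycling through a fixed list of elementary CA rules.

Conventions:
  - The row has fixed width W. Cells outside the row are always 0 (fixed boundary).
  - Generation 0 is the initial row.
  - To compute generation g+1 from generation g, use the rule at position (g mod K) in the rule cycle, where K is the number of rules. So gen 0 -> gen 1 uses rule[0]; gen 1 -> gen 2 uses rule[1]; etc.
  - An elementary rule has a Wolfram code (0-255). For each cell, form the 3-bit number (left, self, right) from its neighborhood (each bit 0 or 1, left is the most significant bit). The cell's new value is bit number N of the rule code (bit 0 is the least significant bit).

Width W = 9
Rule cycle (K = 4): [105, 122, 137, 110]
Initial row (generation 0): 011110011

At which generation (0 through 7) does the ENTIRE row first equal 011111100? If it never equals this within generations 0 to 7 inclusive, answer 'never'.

Gen 0: 011110011
Gen 1 (rule 105): 010010011
Gen 2 (rule 122): 101101111
Gen 3 (rule 137): 001001110
Gen 4 (rule 110): 011011010
Gen 5 (rule 105): 011111100
Gen 6 (rule 122): 110000110
Gen 7 (rule 137): 100110100

Answer: 5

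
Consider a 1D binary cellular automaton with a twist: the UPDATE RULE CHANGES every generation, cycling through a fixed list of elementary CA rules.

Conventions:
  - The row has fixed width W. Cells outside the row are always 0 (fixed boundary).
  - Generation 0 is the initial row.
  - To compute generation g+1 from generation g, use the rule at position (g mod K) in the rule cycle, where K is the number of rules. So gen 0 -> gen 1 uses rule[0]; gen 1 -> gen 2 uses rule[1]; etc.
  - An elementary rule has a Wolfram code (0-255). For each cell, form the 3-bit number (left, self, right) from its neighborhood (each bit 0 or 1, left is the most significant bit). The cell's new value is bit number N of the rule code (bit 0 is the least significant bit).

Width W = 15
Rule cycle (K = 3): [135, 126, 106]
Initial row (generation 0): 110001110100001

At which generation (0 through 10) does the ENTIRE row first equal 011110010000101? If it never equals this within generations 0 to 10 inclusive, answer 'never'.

Answer: never

Derivation:
Gen 0: 110001110100001
Gen 1 (rule 135): 000110100101111
Gen 2 (rule 126): 001111111111001
Gen 3 (rule 106): 011000000001010
Gen 4 (rule 135): 100011111111010
Gen 5 (rule 126): 110110000001111
Gen 6 (rule 106): 111110000011001
Gen 7 (rule 135): 011100111100011
Gen 8 (rule 126): 110111100110111
Gen 9 (rule 106): 111100101111101
Gen 10 (rule 135): 011001100111001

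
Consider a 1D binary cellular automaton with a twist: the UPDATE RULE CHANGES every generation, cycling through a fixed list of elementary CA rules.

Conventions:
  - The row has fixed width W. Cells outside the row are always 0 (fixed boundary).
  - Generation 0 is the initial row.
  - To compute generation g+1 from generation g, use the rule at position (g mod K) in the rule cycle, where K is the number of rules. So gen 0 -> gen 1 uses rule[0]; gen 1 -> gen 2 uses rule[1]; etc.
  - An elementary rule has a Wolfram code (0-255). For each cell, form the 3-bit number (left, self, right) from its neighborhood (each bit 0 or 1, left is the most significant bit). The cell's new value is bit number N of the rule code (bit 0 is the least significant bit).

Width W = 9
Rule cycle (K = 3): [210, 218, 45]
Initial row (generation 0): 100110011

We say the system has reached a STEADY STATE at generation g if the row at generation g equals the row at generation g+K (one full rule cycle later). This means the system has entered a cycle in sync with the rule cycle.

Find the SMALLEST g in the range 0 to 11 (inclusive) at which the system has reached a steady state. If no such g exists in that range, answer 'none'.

Gen 0: 100110011
Gen 1 (rule 210): 011011101
Gen 2 (rule 218): 111011100
Gen 3 (rule 45): 100110001
Gen 4 (rule 210): 011011010
Gen 5 (rule 218): 111011001
Gen 6 (rule 45): 100110001
Gen 7 (rule 210): 011011010
Gen 8 (rule 218): 111011001
Gen 9 (rule 45): 100110001
Gen 10 (rule 210): 011011010
Gen 11 (rule 218): 111011001
Gen 12 (rule 45): 100110001
Gen 13 (rule 210): 011011010
Gen 14 (rule 218): 111011001

Answer: 3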